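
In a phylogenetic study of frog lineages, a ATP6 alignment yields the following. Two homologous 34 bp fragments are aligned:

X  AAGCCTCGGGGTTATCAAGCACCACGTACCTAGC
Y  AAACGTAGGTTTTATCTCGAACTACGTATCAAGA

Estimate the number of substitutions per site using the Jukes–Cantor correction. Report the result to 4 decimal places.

0.4770

The sequences differ at 12 of 34 sites, so p = 12/34 ≈ 0.352941.
d = −(3/4) ln(1 − 4p/3) = −0.75 ln(1 − 0.470588) = −0.75 ln(0.529412)
  = −0.75 × (-0.635988) = 0.476991 substitutions/site.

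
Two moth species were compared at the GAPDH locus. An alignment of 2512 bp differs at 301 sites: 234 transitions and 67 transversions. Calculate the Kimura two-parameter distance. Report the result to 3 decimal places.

0.133

P = 234/2512 ≈ 0.093153 and Q = 67/2512 ≈ 0.026672.
Under the Kimura two-parameter model, d = −½ ln(1 − 2P − Q) − ¼ ln(1 − 2Q).
1 − 2P − Q = 0.787022, giving −½ ln(0.787022) = 0.119750.
1 − 2Q = 0.946656, giving −¼ ln(0.946656) = 0.013705.
d = 0.119750 + 0.013705 = 0.133455.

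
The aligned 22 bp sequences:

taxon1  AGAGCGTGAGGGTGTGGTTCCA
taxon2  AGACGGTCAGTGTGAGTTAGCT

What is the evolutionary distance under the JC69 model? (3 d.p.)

0.591

The sequences differ at 9 of 22 sites (4, 5, 8, 11, 15, 17, 19, 20, 22), so p = 9/22 ≈ 0.409091.
d = −(3/4) ln(1 − 4p/3) = −0.75 ln(1 − 0.545455) = −0.75 ln(0.454545)
  = −0.75 × (-0.788458) = 0.591344 substitutions/site.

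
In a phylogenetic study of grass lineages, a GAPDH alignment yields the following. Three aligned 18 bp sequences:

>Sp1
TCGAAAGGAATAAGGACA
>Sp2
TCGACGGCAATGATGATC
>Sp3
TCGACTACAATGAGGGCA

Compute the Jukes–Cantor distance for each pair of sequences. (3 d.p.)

d(Sp1,Sp2) = 0.548, d(Sp1,Sp3) = 0.441, d(Sp2,Sp3) = 0.441

Sp1–Sp2: 7/18 sites differ → p ≈ 0.388889, d = −0.75 ln(1 − 0.518519) = 0.548166 ≈ 0.548.
Sp1–Sp3: 6/18 sites differ → p ≈ 0.333333, d = −0.75 ln(1 − 0.444444) = 0.440839 ≈ 0.441.
Sp2–Sp3: 6/18 sites differ → p ≈ 0.333333, d = −0.75 ln(1 − 0.444444) = 0.440839 ≈ 0.441.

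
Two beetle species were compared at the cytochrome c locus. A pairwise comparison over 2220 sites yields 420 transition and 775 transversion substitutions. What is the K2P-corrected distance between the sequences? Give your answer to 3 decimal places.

0.950

P = 420/2220 ≈ 0.189189 and Q = 775/2220 ≈ 0.349099.
Under the Kimura two-parameter model, d = −½ ln(1 − 2P − Q) − ¼ ln(1 − 2Q).
1 − 2P − Q = 0.272523, giving −½ ln(0.272523) = 0.650016.
1 − 2Q = 0.301802, giving −¼ ln(0.301802) = 0.299496.
d = 0.650016 + 0.299496 = 0.949512.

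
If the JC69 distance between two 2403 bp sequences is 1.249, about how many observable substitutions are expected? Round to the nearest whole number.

1461

Invert JC69: p = (3/4)(1 − e^(−4d/3)) = 0.75 × (1 − e^(-1.665333)) = 0.75 × (1 − 0.189128) = 0.608154.
Expected differing sites = pL ≈ 0.608154 × 2403 = 1461.394062 ≈ 1461.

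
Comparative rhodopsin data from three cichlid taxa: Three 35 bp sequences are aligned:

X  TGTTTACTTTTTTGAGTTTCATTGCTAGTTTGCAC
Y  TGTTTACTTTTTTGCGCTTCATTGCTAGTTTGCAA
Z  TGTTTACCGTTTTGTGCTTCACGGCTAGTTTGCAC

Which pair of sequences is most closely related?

X–Y: 3/35 differ, p = 0.086, d = 0.091.
X–Z: 6/35 differ, p = 0.171, d = 0.195.
Y–Z: 6/35 differ, p = 0.171, d = 0.195.
The smallest distance is between X and Y.

X and Y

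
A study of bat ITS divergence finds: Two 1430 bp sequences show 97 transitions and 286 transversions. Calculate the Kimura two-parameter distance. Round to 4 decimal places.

P = 97/1430 ≈ 0.067832 and Q = 286/1430 = 0.2.
Under the Kimura two-parameter model, d = −½ ln(1 − 2P − Q) − ¼ ln(1 − 2Q).
1 − 2P − Q = 0.664336, giving −½ ln(0.664336) = 0.204484.
1 − 2Q = 0.6, giving −¼ ln(0.6) = 0.127706.
d = 0.204484 + 0.127706 = 0.332190.

0.3322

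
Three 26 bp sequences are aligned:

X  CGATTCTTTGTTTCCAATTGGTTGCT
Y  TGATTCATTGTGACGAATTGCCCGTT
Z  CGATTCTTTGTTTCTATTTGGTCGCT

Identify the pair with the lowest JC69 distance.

X and Z

X–Y: 9/26 differ, p = 0.346, d = 0.464.
X–Z: 3/26 differ, p = 0.115, d = 0.125.
Y–Z: 9/26 differ, p = 0.346, d = 0.464.
The smallest distance is between X and Z.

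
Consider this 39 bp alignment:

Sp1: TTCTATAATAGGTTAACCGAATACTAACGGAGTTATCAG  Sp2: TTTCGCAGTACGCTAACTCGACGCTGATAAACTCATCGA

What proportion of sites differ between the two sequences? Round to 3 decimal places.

The sequences differ at 20 of 39 positions.
p = 20/39 = 0.512820… ≈ 0.513 (to 3 d.p.).

0.513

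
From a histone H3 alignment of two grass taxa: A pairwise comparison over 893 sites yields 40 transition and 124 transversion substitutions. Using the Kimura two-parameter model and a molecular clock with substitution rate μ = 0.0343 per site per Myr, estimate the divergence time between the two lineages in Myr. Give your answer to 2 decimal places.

3.08

P = 40/893 ≈ 0.044793 and Q = 124/893 ≈ 0.138858.
Under the Kimura two-parameter model, d = −½ ln(1 − 2P − Q) − ¼ ln(1 − 2Q).
1 − 2P − Q = 0.771556, giving −½ ln(0.771556) = 0.129673.
1 − 2Q = 0.722284, giving −¼ ln(0.722284) = 0.081334.
d = 0.129673 + 0.081334 = 0.211007.
Under a molecular clock d = 2μt, so t = d/(2μ) = 0.211007 / (2 × 0.0343) = 3.08 Myr.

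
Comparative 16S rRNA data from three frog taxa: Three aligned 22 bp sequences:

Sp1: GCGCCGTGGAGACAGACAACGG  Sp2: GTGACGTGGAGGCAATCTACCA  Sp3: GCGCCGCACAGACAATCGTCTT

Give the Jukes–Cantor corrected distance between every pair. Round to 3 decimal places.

Sp1–Sp2: 8/22 sites differ → p ≈ 0.363636, d = −0.75 ln(1 − 0.484848) = 0.497470 ≈ 0.497.
Sp1–Sp3: 9/22 sites differ → p ≈ 0.409091, d = −0.75 ln(1 − 0.545455) = 0.591344 ≈ 0.591.
Sp2–Sp3: 10/22 sites differ → p ≈ 0.454545, d = −0.75 ln(1 − 0.60606) = 0.698667 ≈ 0.699.

d(Sp1,Sp2) = 0.497, d(Sp1,Sp3) = 0.591, d(Sp2,Sp3) = 0.699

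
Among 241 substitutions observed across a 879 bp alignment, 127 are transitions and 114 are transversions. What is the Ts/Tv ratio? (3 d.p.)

1.114

R = 127/114 = 1.114035… ≈ 1.114 (to 3 d.p.).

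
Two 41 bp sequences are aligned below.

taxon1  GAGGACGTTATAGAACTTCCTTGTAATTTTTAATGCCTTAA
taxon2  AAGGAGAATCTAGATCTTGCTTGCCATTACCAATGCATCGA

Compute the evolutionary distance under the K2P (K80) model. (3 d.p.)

0.508

Of 41 sites, 7 differences are transitions and 8 are transversions, so P = 7/41 ≈ 0.170732 and Q = 8/41 ≈ 0.195122.
Under the Kimura two-parameter model, d = −½ ln(1 − 2P − Q) − ¼ ln(1 − 2Q).
1 − 2P − Q = 0.463414, giving −½ ln(0.463414) = 0.384567.
1 − 2Q = 0.609756, giving −¼ ln(0.609756) = 0.123674.
d = 0.384567 + 0.123674 = 0.508241.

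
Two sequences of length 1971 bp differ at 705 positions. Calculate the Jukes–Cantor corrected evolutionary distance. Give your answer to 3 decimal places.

p = 705/1971 ≈ 0.357686.
d = −(3/4) ln(1 − 4p/3) = −0.75 ln(1 − 0.476915) = −0.75 ln(0.523085)
  = −0.75 × (-0.648011) = 0.486008 substitutions/site.

0.486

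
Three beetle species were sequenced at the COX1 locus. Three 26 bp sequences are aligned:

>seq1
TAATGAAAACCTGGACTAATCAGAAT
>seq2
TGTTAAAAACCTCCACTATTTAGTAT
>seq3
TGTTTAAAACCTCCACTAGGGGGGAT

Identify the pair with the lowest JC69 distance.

seq2 and seq3

seq1–seq2: 8/26 differ, p = 0.308, d = 0.396.
seq1–seq3: 10/26 differ, p = 0.385, d = 0.539.
seq2–seq3: 6/26 differ, p = 0.231, d = 0.276.
The smallest distance is between seq2 and seq3.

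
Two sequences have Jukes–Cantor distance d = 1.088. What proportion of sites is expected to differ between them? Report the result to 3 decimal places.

0.574

p = (3/4)(1 − e^(−4d/3)) = 0.75 × (1 − e^(-1.450667)) = 0.75 × (1 − 0.234414) = 0.574190.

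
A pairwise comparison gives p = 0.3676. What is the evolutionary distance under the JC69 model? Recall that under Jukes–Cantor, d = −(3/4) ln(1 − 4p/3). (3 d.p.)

0.505

d = −(3/4) ln(1 − 4p/3) = −0.75 ln(1 − 0.490133) = −0.75 ln(0.509867)
  = −0.75 × (-0.673605) = 0.505204 substitutions/site.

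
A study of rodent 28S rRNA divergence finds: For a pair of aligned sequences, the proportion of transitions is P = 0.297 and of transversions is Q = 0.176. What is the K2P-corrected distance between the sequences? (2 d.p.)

Under the Kimura two-parameter model, d = −½ ln(1 − 2P − Q) − ¼ ln(1 − 2Q).
1 − 2P − Q = 0.23, giving −½ ln(0.23) = 0.734838.
1 − 2Q = 0.648, giving −¼ ln(0.648) = 0.108466.
d = 0.734838 + 0.108466 = 0.843304.

0.84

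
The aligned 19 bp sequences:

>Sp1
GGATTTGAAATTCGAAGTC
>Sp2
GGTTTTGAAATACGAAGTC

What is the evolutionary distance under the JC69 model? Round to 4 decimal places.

0.1134

The sequences differ at 2 of 19 sites (3, 12), so p = 2/19 ≈ 0.105263.
d = −(3/4) ln(1 − 4p/3) = −0.75 ln(1 − 0.140351) = −0.75 ln(0.859649)
  = −0.75 × (-0.151231) = 0.113423 substitutions/site.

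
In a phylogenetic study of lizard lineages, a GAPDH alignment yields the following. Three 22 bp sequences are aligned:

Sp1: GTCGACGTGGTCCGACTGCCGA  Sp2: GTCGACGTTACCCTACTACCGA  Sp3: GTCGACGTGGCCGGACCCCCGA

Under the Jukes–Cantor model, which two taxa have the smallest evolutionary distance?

Sp1–Sp2: 5/22 differ, p = 0.227, d = 0.271.
Sp1–Sp3: 4/22 differ, p = 0.182, d = 0.208.
Sp2–Sp3: 6/22 differ, p = 0.273, d = 0.339.
The smallest distance is between Sp1 and Sp3.

Sp1 and Sp3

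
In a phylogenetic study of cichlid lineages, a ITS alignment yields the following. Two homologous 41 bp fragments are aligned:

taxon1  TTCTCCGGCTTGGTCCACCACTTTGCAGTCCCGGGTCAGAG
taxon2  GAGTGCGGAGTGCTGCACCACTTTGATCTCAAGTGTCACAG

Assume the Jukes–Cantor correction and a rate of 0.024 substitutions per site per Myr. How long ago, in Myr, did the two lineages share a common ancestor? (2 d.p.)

The sequences differ at 15 of 41 sites, so p = 15/41 ≈ 0.365854.
d = −(3/4) ln(1 − 4p/3) = −0.75 ln(1 − 0.487805) = −0.75 ln(0.512195)
  = −0.75 × (-0.669050) = 0.501788 substitutions/site.
Under a molecular clock d = 2μt, so t = d/(2μ) = 0.501788 / (2 × 0.024) = 10.45 Myr.

10.45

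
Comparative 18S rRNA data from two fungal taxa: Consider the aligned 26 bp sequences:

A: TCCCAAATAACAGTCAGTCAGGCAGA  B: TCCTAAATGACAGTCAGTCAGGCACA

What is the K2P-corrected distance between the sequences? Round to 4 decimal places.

0.1268

Of 26 sites, 2 differences are transitions and 1 are transversions, so P = 2/26 ≈ 0.076923 and Q = 1/26 ≈ 0.038462.
Under the Kimura two-parameter model, d = −½ ln(1 − 2P − Q) − ¼ ln(1 − 2Q).
1 − 2P − Q = 0.807692, giving −½ ln(0.807692) = 0.106787.
1 − 2Q = 0.923076, giving −¼ ln(0.923076) = 0.020011.
d = 0.106787 + 0.020011 = 0.126798.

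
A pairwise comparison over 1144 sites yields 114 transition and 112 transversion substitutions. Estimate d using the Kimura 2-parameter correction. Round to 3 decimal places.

0.231

P = 114/1144 ≈ 0.09965 and Q = 112/1144 ≈ 0.097902.
Under the Kimura two-parameter model, d = −½ ln(1 − 2P − Q) − ¼ ln(1 − 2Q).
1 − 2P − Q = 0.702798, giving −½ ln(0.702798) = 0.176343.
1 − 2Q = 0.804196, giving −¼ ln(0.804196) = 0.054478.
d = 0.176343 + 0.054478 = 0.230821.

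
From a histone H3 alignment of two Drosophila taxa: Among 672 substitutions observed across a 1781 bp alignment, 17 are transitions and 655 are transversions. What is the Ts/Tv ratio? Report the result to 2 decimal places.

0.03

R = 17/655 = 0.025954… ≈ 0.03 (to 2 d.p.).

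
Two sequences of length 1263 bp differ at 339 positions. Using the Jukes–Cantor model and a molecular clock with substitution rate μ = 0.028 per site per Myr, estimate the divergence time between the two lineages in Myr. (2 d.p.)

p = 339/1263 ≈ 0.268409.
d = −(3/4) ln(1 − 4p/3) = −0.75 ln(1 − 0.357879) = −0.75 ln(0.642121)
  = −0.75 × (-0.442979) = 0.332234 substitutions/site.
Under a molecular clock d = 2μt, so t = d/(2μ) = 0.332234 / (2 × 0.028) = 5.93 Myr.

5.93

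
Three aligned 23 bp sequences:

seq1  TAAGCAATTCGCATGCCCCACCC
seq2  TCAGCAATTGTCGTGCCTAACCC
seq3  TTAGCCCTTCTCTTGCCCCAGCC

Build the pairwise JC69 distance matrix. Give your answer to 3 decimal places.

d(seq1,seq2) = 0.321, d(seq1,seq3) = 0.321, d(seq2,seq3) = 0.467

seq1–seq2: 6/23 sites differ → p ≈ 0.26087, d = −0.75 ln(1 − 0.347827) = 0.320584 ≈ 0.321.
seq1–seq3: 6/23 sites differ → p ≈ 0.26087, d = −0.75 ln(1 − 0.347827) = 0.320584 ≈ 0.321.
seq2–seq3: 8/23 sites differ → p ≈ 0.347826, d = −0.75 ln(1 − 0.463768) = 0.467391 ≈ 0.467.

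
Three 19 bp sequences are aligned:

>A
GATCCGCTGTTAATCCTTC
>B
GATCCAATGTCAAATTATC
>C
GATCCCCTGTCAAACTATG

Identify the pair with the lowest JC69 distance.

B and C

A–B: 7/19 differ, p = 0.368, d = 0.507.
A–C: 6/19 differ, p = 0.316, d = 0.410.
B–C: 4/19 differ, p = 0.211, d = 0.247.
The smallest distance is between B and C.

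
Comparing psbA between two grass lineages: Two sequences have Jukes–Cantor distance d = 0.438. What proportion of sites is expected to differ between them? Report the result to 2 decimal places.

0.33

p = (3/4)(1 − e^(−4d/3)) = 0.75 × (1 − e^(-0.584)) = 0.75 × (1 − 0.557663) = 0.331753.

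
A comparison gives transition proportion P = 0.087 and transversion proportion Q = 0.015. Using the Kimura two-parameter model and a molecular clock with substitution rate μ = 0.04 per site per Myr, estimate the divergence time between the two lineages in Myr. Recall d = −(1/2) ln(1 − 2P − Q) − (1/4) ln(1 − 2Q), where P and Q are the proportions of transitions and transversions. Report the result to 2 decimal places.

1.40

Under the Kimura two-parameter model, d = −½ ln(1 − 2P − Q) − ¼ ln(1 − 2Q).
1 − 2P − Q = 0.811, giving −½ ln(0.811) = 0.104744.
1 − 2Q = 0.97, giving −¼ ln(0.97) = 0.007615.
d = 0.104744 + 0.007615 = 0.112359.
Under a molecular clock d = 2μt, so t = d/(2μ) = 0.112359 / (2 × 0.04) = 1.40 Myr.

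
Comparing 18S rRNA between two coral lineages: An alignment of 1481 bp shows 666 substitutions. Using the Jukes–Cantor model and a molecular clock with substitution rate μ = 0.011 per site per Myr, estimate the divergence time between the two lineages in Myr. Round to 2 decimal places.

31.20

p = 666/1481 ≈ 0.449696.
d = −(3/4) ln(1 − 4p/3) = −0.75 ln(1 − 0.599595) = −0.75 ln(0.400405)
  = −0.75 × (-0.915279) = 0.686459 substitutions/site.
Under a molecular clock d = 2μt, so t = d/(2μ) = 0.686459 / (2 × 0.011) = 31.20 Myr.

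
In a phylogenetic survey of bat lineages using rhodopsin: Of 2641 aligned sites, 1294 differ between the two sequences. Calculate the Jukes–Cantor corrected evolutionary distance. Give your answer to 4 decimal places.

p = 1294/2641 ≈ 0.489966.
d = −(3/4) ln(1 − 4p/3) = −0.75 ln(1 − 0.653288) = −0.75 ln(0.346712)
  = −0.75 × (-1.059261) = 0.794446 substitutions/site.

0.7944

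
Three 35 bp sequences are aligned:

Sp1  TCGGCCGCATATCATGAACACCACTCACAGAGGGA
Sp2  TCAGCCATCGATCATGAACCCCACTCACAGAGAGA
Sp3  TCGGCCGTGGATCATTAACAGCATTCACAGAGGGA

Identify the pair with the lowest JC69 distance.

Sp1 and Sp3

Sp1–Sp2: 7/35 differ, p = 0.200, d = 0.233.
Sp1–Sp3: 6/35 differ, p = 0.171, d = 0.195.
Sp2–Sp3: 8/35 differ, p = 0.229, d = 0.273.
The smallest distance is between Sp1 and Sp3.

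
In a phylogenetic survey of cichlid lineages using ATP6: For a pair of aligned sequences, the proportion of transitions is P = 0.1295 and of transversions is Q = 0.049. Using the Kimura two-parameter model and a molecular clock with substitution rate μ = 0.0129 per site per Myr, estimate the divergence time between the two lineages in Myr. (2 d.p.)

8.13

Under the Kimura two-parameter model, d = −½ ln(1 − 2P − Q) − ¼ ln(1 − 2Q).
1 − 2P − Q = 0.692, giving −½ ln(0.692) = 0.184085.
1 − 2Q = 0.902, giving −¼ ln(0.902) = 0.025785.
d = 0.184085 + 0.025785 = 0.209870.
Under a molecular clock d = 2μt, so t = d/(2μ) = 0.209870 / (2 × 0.0129) = 8.13 Myr.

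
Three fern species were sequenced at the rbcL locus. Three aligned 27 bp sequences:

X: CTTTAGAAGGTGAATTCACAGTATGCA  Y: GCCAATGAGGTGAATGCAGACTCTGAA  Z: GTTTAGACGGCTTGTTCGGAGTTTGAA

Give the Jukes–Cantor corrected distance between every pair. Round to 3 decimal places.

d(X,Y) = 0.588, d(X,Z) = 0.511, d(Y,Z) = 0.882

X–Y: 11/27 sites differ → p ≈ 0.407407, d = −0.75 ln(1 − 0.543209) = 0.587647 ≈ 0.588.
X–Z: 10/27 sites differ → p ≈ 0.37037, d = −0.75 ln(1 − 0.493827) = 0.510658 ≈ 0.511.
Y–Z: 14/27 sites differ → p ≈ 0.518519, d = −0.75 ln(1 − 0.691359) = 0.881682 ≈ 0.882.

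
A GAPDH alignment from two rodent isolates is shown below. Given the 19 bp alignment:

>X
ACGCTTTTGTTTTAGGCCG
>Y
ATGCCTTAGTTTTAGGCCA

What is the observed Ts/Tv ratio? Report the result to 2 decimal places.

3.00

Transitions are A↔G and C↔T; transversions are all other mismatches.
Transitions: 3. Transversions: 1.
R = 3/1 = 3.00.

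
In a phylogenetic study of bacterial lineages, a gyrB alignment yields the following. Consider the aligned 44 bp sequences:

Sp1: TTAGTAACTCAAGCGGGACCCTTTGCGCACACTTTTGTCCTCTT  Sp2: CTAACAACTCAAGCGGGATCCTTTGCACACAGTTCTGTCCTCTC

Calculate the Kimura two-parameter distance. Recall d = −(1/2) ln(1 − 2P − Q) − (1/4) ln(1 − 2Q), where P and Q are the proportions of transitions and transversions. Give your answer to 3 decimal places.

Of 44 sites, 7 differences are transitions and 1 are transversions, so P = 7/44 ≈ 0.159091 and Q = 1/44 ≈ 0.022727.
Under the Kimura two-parameter model, d = −½ ln(1 − 2P − Q) − ¼ ln(1 − 2Q).
1 − 2P − Q = 0.659091, giving −½ ln(0.659091) = 0.208447.
1 − 2Q = 0.954546, giving −¼ ln(0.954546) = 0.011630.
d = 0.208447 + 0.011630 = 0.220077.

0.220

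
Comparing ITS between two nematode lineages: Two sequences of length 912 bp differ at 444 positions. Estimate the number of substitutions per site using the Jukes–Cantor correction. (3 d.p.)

0.785

p = 444/912 ≈ 0.486842.
d = −(3/4) ln(1 − 4p/3) = −0.75 ln(1 − 0.649123) = −0.75 ln(0.350877)
  = −0.75 × (-1.047320) = 0.785490 substitutions/site.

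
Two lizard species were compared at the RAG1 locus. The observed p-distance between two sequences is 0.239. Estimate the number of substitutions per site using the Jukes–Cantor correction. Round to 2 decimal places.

0.29

d = −(3/4) ln(1 − 4p/3) = −0.75 ln(1 − 0.318667) = −0.75 ln(0.681333)
  = −0.75 × (-0.383704) = 0.287778 substitutions/site.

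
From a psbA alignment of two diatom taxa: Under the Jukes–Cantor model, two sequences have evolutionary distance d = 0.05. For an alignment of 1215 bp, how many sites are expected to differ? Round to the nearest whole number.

Invert JC69: p = (3/4)(1 − e^(−4d/3)) = 0.75 × (1 − e^(-0.066667)) = 0.75 × (1 − 0.935507) = 0.048370.
Expected differing sites = pL ≈ 0.048370 × 1215 = 58.76955 ≈ 59.

59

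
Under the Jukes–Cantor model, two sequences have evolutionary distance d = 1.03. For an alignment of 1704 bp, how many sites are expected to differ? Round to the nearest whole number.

954

Invert JC69: p = (3/4)(1 − e^(−4d/3)) = 0.75 × (1 − e^(-1.373333)) = 0.75 × (1 − 0.253261) = 0.560054.
Expected differing sites = pL ≈ 0.560054 × 1704 = 954.332016 ≈ 954.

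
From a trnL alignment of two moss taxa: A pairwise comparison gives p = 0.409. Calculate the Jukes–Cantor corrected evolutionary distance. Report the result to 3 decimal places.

0.591

d = −(3/4) ln(1 − 4p/3) = −0.75 ln(1 − 0.545333) = −0.75 ln(0.454667)
  = −0.75 × (-0.788190) = 0.591143 substitutions/site.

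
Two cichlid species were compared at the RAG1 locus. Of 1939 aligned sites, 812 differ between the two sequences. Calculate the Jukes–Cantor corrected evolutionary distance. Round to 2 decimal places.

0.61

p = 812/1939 ≈ 0.418773.
d = −(3/4) ln(1 − 4p/3) = −0.75 ln(1 − 0.558364) = −0.75 ln(0.441636)
  = −0.75 × (-0.817269) = 0.612952 substitutions/site.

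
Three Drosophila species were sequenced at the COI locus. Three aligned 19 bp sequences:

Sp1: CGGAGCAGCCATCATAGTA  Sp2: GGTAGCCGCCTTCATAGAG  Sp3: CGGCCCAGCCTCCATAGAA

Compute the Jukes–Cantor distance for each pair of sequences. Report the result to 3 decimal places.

Sp1–Sp2: 6/19 sites differ → p ≈ 0.315789, d = −0.75 ln(1 − 0.421052) = 0.409907 ≈ 0.410.
Sp1–Sp3: 5/19 sites differ → p ≈ 0.263158, d = −0.75 ln(1 − 0.350877) = 0.324100 ≈ 0.324.
Sp2–Sp3: 7/19 sites differ → p ≈ 0.368421, d = −0.75 ln(1 − 0.491228) = 0.506816 ≈ 0.507.

d(Sp1,Sp2) = 0.410, d(Sp1,Sp3) = 0.324, d(Sp2,Sp3) = 0.507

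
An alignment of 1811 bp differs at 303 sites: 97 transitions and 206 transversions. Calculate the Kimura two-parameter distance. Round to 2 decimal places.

P = 97/1811 ≈ 0.053562 and Q = 206/1811 ≈ 0.113749.
Under the Kimura two-parameter model, d = −½ ln(1 − 2P − Q) − ¼ ln(1 − 2Q).
1 − 2P − Q = 0.779127, giving −½ ln(0.779127) = 0.124791.
1 − 2Q = 0.772502, giving −¼ ln(0.772502) = 0.064530.
d = 0.124791 + 0.064530 = 0.189321.

0.19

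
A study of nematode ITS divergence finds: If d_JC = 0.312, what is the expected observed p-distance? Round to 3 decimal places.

p = (3/4)(1 − e^(−4d/3)) = 0.75 × (1 − e^(-0.416)) = 0.75 × (1 − 0.659680) = 0.255240.

0.255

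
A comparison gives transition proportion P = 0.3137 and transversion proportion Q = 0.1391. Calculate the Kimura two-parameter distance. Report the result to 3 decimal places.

Under the Kimura two-parameter model, d = −½ ln(1 − 2P − Q) − ¼ ln(1 − 2Q).
1 − 2P − Q = 0.2335, giving −½ ln(0.2335) = 0.727287.
1 − 2Q = 0.7218, giving −¼ ln(0.7218) = 0.081502.
d = 0.727287 + 0.081502 = 0.808789.

0.809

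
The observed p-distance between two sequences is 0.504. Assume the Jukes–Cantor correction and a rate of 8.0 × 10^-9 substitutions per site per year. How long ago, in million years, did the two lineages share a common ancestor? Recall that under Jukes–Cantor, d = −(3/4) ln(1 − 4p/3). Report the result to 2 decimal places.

52.25

d = −(3/4) ln(1 − 4p/3) = −0.75 ln(1 − 0.672) = −0.75 ln(0.328)
  = −0.75 × (-1.114742) = 0.836057 substitutions/site.
Under a molecular clock d = 2μt, so t = d/(2μ) = 0.836057 / (2 × 8.0 × 10^-9) = 52.25 million years.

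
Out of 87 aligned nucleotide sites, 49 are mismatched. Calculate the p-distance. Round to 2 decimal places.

p = 49/87 = 0.563218… ≈ 0.56 (to 2 d.p.).

0.56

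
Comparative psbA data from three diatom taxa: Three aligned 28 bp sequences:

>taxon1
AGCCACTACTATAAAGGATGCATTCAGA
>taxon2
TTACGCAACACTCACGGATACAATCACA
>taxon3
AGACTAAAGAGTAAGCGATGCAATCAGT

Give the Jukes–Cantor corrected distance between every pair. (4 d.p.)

d(taxon1,taxon2) = 0.6355, d(taxon1,taxon3) = 0.5565, d(taxon2,taxon3) = 0.6355

taxon1–taxon2: 12/28 sites differ → p ≈ 0.428571, d = −0.75 ln(1 − 0.571428) = 0.635472 ≈ 0.6355.
taxon1–taxon3: 11/28 sites differ → p ≈ 0.392857, d = −0.75 ln(1 − 0.523809) = 0.556452 ≈ 0.5565.
taxon2–taxon3: 12/28 sites differ → p ≈ 0.428571, d = −0.75 ln(1 − 0.571428) = 0.635472 ≈ 0.6355.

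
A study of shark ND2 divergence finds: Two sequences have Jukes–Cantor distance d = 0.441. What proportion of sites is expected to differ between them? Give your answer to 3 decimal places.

p = (3/4)(1 − e^(−4d/3)) = 0.75 × (1 − e^(-0.588)) = 0.75 × (1 − 0.555437) = 0.333422.

0.333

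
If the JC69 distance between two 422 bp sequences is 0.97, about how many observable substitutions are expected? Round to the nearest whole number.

230

Invert JC69: p = (3/4)(1 − e^(−4d/3)) = 0.75 × (1 − e^(-1.293333)) = 0.75 × (1 − 0.274355) = 0.544234.
Expected differing sites = pL ≈ 0.544234 × 422 = 229.666748 ≈ 230.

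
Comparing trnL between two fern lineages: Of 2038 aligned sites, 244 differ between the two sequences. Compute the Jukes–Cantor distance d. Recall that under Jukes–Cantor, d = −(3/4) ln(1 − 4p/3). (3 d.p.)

0.130

p = 244/2038 ≈ 0.119725.
d = −(3/4) ln(1 − 4p/3) = −0.75 ln(1 − 0.159633) = −0.75 ln(0.840367)
  = −0.75 × (-0.173917) = 0.130438 substitutions/site.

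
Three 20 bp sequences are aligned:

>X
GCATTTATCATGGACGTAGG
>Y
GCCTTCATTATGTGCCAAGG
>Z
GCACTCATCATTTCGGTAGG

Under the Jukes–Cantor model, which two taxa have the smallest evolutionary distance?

X–Y: 7/20 differ, p = 0.350, d = 0.471.
X–Z: 6/20 differ, p = 0.300, d = 0.383.
Y–Z: 8/20 differ, p = 0.400, d = 0.572.
The smallest distance is between X and Z.

X and Z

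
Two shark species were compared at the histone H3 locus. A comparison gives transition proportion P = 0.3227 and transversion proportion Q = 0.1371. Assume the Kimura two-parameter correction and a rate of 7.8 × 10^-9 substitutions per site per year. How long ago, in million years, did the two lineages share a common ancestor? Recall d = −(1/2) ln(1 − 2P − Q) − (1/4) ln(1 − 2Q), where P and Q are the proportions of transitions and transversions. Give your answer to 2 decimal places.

54.03

Under the Kimura two-parameter model, d = −½ ln(1 − 2P − Q) − ¼ ln(1 − 2Q).
1 − 2P − Q = 0.2175, giving −½ ln(0.2175) = 0.762778.
1 − 2Q = 0.7258, giving −¼ ln(0.7258) = 0.080120.
d = 0.762778 + 0.080120 = 0.842898.
Under a molecular clock d = 2μt, so t = d/(2μ) = 0.842898 / (2 × 7.8 × 10^-9) = 54.03 million years.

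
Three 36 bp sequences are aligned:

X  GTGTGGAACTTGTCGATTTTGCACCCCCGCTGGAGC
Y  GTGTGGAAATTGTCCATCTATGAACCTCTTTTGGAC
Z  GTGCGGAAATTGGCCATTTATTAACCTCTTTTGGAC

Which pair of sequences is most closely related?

X–Y: 13/36 differ, p = 0.361, d = 0.493.
X–Z: 14/36 differ, p = 0.389, d = 0.548.
Y–Z: 4/36 differ, p = 0.111, d = 0.120.
The smallest distance is between Y and Z.

Y and Z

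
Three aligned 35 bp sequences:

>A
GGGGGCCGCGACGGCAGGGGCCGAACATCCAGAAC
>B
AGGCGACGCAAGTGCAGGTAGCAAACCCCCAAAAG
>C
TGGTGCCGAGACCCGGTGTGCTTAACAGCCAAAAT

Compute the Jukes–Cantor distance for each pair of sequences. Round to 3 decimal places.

A–B: 14/35 sites differ → p = 0.4, d = −0.75 ln(1 − 0.533333) = 0.571605 ≈ 0.572.
A–C: 14/35 sites differ → p = 0.4, d = −0.75 ln(1 − 0.533333) = 0.571605 ≈ 0.572.
B–C: 18/35 sites differ → p ≈ 0.514286, d = −0.75 ln(1 − 0.685715) = 0.868091 ≈ 0.868.

d(A,B) = 0.572, d(A,C) = 0.572, d(B,C) = 0.868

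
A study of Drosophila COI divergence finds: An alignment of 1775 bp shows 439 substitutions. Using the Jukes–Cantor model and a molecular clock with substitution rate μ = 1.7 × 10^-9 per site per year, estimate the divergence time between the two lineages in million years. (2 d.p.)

88.26

p = 439/1775 ≈ 0.247324.
d = −(3/4) ln(1 − 4p/3) = −0.75 ln(1 − 0.329765) = −0.75 ln(0.670235)
  = −0.75 × (-0.400127) = 0.300095 substitutions/site.
Under a molecular clock d = 2μt, so t = d/(2μ) = 0.300095 / (2 × 1.7 × 10^-9) = 88.26 million years.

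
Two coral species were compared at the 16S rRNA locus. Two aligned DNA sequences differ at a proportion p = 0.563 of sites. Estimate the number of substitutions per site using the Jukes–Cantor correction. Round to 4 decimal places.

d = −(3/4) ln(1 − 4p/3) = −0.75 ln(1 − 0.750667) = −0.75 ln(0.249333)
  = −0.75 × (-1.388966) = 1.041725 substitutions/site.

1.0417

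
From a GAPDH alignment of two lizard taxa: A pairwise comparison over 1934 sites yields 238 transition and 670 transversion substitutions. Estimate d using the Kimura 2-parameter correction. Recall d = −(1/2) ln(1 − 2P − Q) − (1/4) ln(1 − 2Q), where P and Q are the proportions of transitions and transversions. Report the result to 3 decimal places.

0.744

P = 238/1934 ≈ 0.123061 and Q = 670/1934 ≈ 0.346432.
Under the Kimura two-parameter model, d = −½ ln(1 − 2P − Q) − ¼ ln(1 − 2Q).
1 − 2P − Q = 0.407446, giving −½ ln(0.407446) = 0.448923.
1 − 2Q = 0.307136, giving −¼ ln(0.307136) = 0.295116.
d = 0.448923 + 0.295116 = 0.744039.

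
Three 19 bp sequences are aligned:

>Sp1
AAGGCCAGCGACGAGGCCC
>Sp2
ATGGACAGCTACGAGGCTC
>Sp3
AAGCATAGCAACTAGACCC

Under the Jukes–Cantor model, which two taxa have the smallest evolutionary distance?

Sp1 and Sp2

Sp1–Sp2: 4/19 differ, p = 0.211, d = 0.247.
Sp1–Sp3: 6/19 differ, p = 0.316, d = 0.410.
Sp2–Sp3: 7/19 differ, p = 0.368, d = 0.507.
The smallest distance is between Sp1 and Sp2.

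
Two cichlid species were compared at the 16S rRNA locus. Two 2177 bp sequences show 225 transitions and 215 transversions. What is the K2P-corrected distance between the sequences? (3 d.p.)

P = 225/2177 ≈ 0.103353 and Q = 215/2177 ≈ 0.09876.
Under the Kimura two-parameter model, d = −½ ln(1 − 2P − Q) − ¼ ln(1 − 2Q).
1 − 2P − Q = 0.694534, giving −½ ln(0.694534) = 0.182257.
1 − 2Q = 0.80248, giving −¼ ln(0.80248) = 0.055012.
d = 0.182257 + 0.055012 = 0.237269.

0.237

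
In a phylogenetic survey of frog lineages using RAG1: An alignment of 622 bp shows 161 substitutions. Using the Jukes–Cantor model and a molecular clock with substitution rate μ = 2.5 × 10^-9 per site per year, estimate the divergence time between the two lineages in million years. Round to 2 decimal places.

63.50

p = 161/622 ≈ 0.258842.
d = −(3/4) ln(1 − 4p/3) = −0.75 ln(1 − 0.345123) = −0.75 ln(0.654877)
  = −0.75 × (-0.423308) = 0.317481 substitutions/site.
Under a molecular clock d = 2μt, so t = d/(2μ) = 0.317481 / (2 × 2.5 × 10^-9) = 63.50 million years.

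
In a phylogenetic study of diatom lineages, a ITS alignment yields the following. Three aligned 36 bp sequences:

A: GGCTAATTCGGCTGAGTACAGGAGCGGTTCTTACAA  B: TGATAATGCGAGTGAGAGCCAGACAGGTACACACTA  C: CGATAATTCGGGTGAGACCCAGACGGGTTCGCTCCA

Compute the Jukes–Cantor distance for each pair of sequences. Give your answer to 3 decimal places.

A–B: 15/36 sites differ → p ≈ 0.416667, d = −0.75 ln(1 − 0.555556) = 0.608198 ≈ 0.608.
A–C: 13/36 sites differ → p ≈ 0.361111, d = −0.75 ln(1 − 0.481481) = 0.492584 ≈ 0.493.
B–C: 9/36 sites differ → p = 0.25, d = −0.75 ln(1 − 0.333333) = 0.304098 ≈ 0.304.

d(A,B) = 0.608, d(A,C) = 0.493, d(B,C) = 0.304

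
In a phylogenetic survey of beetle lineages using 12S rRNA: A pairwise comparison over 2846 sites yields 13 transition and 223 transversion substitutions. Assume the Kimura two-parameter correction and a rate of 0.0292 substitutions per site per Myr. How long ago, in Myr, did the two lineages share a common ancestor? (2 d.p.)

1.51

P = 13/2846 ≈ 0.004568 and Q = 223/2846 ≈ 0.078356.
Under the Kimura two-parameter model, d = −½ ln(1 − 2P − Q) − ¼ ln(1 − 2Q).
1 − 2P − Q = 0.912508, giving −½ ln(0.912508) = 0.045779.
1 − 2Q = 0.843288, giving −¼ ln(0.843288) = 0.042612.
d = 0.045779 + 0.042612 = 0.088391.
Under a molecular clock d = 2μt, so t = d/(2μ) = 0.088391 / (2 × 0.0292) = 1.51 Myr.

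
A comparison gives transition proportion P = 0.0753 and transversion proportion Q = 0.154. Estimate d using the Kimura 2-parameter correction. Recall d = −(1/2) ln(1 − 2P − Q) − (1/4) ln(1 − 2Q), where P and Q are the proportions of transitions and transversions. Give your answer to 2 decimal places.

Under the Kimura two-parameter model, d = −½ ln(1 − 2P − Q) − ¼ ln(1 − 2Q).
1 − 2P − Q = 0.6954, giving −½ ln(0.6954) = 0.181634.
1 − 2Q = 0.692, giving −¼ ln(0.692) = 0.092042.
d = 0.181634 + 0.092042 = 0.273676.

0.27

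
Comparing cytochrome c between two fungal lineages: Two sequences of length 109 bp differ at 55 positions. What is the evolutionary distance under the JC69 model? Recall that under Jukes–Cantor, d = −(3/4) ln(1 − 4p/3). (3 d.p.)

0.838

p = 55/109 ≈ 0.504587.
d = −(3/4) ln(1 − 4p/3) = −0.75 ln(1 − 0.672783) = −0.75 ln(0.327217)
  = −0.75 × (-1.117132) = 0.837849 substitutions/site.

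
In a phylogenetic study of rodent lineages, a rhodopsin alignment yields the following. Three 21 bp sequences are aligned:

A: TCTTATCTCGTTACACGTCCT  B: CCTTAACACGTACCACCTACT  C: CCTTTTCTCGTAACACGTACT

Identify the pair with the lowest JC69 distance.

A and C

A–B: 7/21 differ, p = 0.333, d = 0.441.
A–C: 4/21 differ, p = 0.190, d = 0.220.
B–C: 5/21 differ, p = 0.238, d = 0.286.
The smallest distance is between A and C.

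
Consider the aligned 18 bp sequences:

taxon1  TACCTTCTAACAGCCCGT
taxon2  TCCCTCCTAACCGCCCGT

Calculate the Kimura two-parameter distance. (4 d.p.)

0.1885

Of 18 sites, 1 differences are transitions and 2 are transversions, so P = 1/18 ≈ 0.055556 and Q = 2/18 ≈ 0.111111.
Under the Kimura two-parameter model, d = −½ ln(1 − 2P − Q) − ¼ ln(1 − 2Q).
1 − 2P − Q = 0.777777, giving −½ ln(0.777777) = 0.125658.
1 − 2Q = 0.777778, giving −¼ ln(0.777778) = 0.062829.
d = 0.125658 + 0.062829 = 0.188487.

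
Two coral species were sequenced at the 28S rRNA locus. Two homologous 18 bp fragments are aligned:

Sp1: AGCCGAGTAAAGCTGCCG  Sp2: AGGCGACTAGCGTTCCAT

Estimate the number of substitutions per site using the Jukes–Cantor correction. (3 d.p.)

0.673

The sequences differ at 8 of 18 sites (3, 7, 10, 11, 13, 15, 17, 18), so p = 8/18 ≈ 0.444444.
d = −(3/4) ln(1 − 4p/3) = −0.75 ln(1 − 0.592592) = −0.75 ln(0.407408)
  = −0.75 × (-0.897940) = 0.673455 substitutions/site.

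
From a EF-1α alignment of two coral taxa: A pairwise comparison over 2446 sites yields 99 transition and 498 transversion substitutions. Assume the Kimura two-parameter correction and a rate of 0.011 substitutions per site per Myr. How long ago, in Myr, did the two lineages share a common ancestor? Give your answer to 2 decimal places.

13.55

P = 99/2446 ≈ 0.040474 and Q = 498/2446 ≈ 0.203598.
Under the Kimura two-parameter model, d = −½ ln(1 − 2P − Q) − ¼ ln(1 − 2Q).
1 − 2P − Q = 0.715454, giving −½ ln(0.715454) = 0.167419.
1 − 2Q = 0.592804, giving −¼ ln(0.592804) = 0.130723.
d = 0.167419 + 0.130723 = 0.298142.
Under a molecular clock d = 2μt, so t = d/(2μ) = 0.298142 / (2 × 0.011) = 13.55 Myr.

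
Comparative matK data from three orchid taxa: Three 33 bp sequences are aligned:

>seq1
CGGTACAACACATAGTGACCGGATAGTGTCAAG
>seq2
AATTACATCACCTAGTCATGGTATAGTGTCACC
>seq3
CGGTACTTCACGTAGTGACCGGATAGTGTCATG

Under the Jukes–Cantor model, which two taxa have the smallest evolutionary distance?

seq1 and seq3

seq1–seq2: 11/33 differ, p = 0.333, d = 0.441.
seq1–seq3: 4/33 differ, p = 0.121, d = 0.132.
seq2–seq3: 11/33 differ, p = 0.333, d = 0.441.
The smallest distance is between seq1 and seq3.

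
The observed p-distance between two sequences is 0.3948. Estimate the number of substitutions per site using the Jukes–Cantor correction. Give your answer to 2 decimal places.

0.56

d = −(3/4) ln(1 − 4p/3) = −0.75 ln(1 − 0.5264) = −0.75 ln(0.4736)
  = −0.75 × (-0.747392) = 0.560544 substitutions/site.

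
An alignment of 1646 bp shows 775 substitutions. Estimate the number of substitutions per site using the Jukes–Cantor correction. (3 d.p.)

p = 775/1646 ≈ 0.470838.
d = −(3/4) ln(1 − 4p/3) = −0.75 ln(1 − 0.627784) = −0.75 ln(0.372216)
  = −0.75 × (-0.988281) = 0.741211 substitutions/site.

0.741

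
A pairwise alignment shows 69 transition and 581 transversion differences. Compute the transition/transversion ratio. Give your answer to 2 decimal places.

R = 69/581 = 0.118760… ≈ 0.12 (to 2 d.p.).

0.12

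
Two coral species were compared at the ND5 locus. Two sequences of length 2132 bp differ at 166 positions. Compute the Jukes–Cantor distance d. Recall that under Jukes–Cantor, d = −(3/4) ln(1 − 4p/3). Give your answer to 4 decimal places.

p = 166/2132 ≈ 0.077861.
d = −(3/4) ln(1 − 4p/3) = −0.75 ln(1 − 0.103815) = −0.75 ln(0.896185)
  = −0.75 × (-0.109608) = 0.082206 substitutions/site.

0.0822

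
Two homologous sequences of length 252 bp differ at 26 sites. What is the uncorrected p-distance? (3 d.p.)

0.103

p = 26/252 = 0.103174… ≈ 0.103 (to 3 d.p.).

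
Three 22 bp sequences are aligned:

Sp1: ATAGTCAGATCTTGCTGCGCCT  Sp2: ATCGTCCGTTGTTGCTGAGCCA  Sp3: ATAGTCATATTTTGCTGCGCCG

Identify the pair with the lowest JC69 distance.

Sp1 and Sp3

Sp1–Sp2: 6/22 differ, p = 0.273, d = 0.339.
Sp1–Sp3: 3/22 differ, p = 0.136, d = 0.151.
Sp2–Sp3: 7/22 differ, p = 0.318, d = 0.414.
The smallest distance is between Sp1 and Sp3.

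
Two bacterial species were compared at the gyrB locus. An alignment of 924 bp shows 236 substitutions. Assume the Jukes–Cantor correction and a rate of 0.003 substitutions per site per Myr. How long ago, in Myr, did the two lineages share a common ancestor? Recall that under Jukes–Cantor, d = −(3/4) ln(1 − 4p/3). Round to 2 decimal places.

52.04

p = 236/924 ≈ 0.255411.
d = −(3/4) ln(1 − 4p/3) = −0.75 ln(1 − 0.340548) = −0.75 ln(0.659452)
  = −0.75 × (-0.416346) = 0.312260 substitutions/site.
Under a molecular clock d = 2μt, so t = d/(2μ) = 0.312260 / (2 × 0.003) = 52.04 Myr.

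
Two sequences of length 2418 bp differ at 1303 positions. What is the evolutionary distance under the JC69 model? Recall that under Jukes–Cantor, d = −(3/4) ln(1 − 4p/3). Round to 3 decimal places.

0.951

p = 1303/2418 ≈ 0.538875.
d = −(3/4) ln(1 − 4p/3) = −0.75 ln(1 − 0.7185) = −0.75 ln(0.2815)
  = −0.75 × (-1.267623) = 0.950717 substitutions/site.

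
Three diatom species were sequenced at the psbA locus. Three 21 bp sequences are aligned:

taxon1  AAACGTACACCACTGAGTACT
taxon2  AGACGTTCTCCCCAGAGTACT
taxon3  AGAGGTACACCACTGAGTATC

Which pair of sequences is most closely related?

taxon1 and taxon3

taxon1–taxon2: 5/21 differ, p = 0.238, d = 0.286.
taxon1–taxon3: 4/21 differ, p = 0.190, d = 0.220.
taxon2–taxon3: 7/21 differ, p = 0.333, d = 0.441.
The smallest distance is between taxon1 and taxon3.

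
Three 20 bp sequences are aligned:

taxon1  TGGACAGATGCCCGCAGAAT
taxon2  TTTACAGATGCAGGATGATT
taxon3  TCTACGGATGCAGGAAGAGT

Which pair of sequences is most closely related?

taxon2 and taxon3

taxon1–taxon2: 7/20 differ, p = 0.350, d = 0.471.
taxon1–taxon3: 7/20 differ, p = 0.350, d = 0.471.
taxon2–taxon3: 4/20 differ, p = 0.200, d = 0.233.
The smallest distance is between taxon2 and taxon3.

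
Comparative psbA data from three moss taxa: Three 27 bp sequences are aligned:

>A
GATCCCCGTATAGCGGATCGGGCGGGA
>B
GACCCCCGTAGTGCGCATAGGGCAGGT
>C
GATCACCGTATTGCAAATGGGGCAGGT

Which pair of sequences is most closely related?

A–B: 7/27 differ, p = 0.259, d = 0.318.
A–C: 7/27 differ, p = 0.259, d = 0.318.
B–C: 6/27 differ, p = 0.222, d = 0.264.
The smallest distance is between B and C.

B and C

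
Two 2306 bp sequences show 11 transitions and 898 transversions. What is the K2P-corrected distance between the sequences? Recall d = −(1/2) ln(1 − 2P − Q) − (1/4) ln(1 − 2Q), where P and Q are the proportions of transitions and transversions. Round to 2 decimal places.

P = 11/2306 ≈ 0.00477 and Q = 898/2306 ≈ 0.389419.
Under the Kimura two-parameter model, d = −½ ln(1 − 2P − Q) − ¼ ln(1 − 2Q).
1 − 2P − Q = 0.601041, giving −½ ln(0.601041) = 0.254546.
1 − 2Q = 0.221162, giving −¼ ln(0.221162) = 0.377215.
d = 0.254546 + 0.377215 = 0.631761.

0.63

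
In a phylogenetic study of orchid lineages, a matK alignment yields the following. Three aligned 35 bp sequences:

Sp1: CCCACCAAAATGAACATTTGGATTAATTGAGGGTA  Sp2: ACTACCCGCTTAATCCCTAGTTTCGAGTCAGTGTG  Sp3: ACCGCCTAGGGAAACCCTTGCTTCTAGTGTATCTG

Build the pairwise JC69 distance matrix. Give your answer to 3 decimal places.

Sp1–Sp2: 19/35 sites differ → p ≈ 0.542857, d = −0.75 ln(1 − 0.723809) = 0.964997 ≈ 0.965.
Sp1–Sp3: 19/35 sites differ → p ≈ 0.542857, d = −0.75 ln(1 − 0.723809) = 0.964997 ≈ 0.965.
Sp2–Sp3: 15/35 sites differ → p ≈ 0.428571, d = −0.75 ln(1 − 0.571428) = 0.635472 ≈ 0.635.

d(Sp1,Sp2) = 0.965, d(Sp1,Sp3) = 0.965, d(Sp2,Sp3) = 0.635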